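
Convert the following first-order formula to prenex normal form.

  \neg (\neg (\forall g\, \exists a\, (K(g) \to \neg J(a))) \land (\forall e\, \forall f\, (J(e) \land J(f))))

Rewrite implications/biconditionals: A → B as ¬A ∨ B.
  \neg (\neg (\forall g\, \exists a\, (\neg K(g) \lor \neg J(a))) \land (\forall e\, \forall f\, (J(e) \land J(f))))
Push ¬ through the quantifiers and connectives to reach negation normal form:
  (\forall g\, \exists a\, (\neg K(g) \lor \neg J(a))) \lor (\exists e\, \exists f\, (\neg J(e) \lor \neg J(f)))
All bound variables are already distinct, so no renaming is needed.
Finally move all quantifiers to the prefix:
  \forall g\, \exists a\, \exists e\, \exists f\, (\neg K(g) \lor \neg J(a) \lor \neg J(e) \lor \neg J(f))

\forall g\, \exists a\, \exists e\, \exists f\, (\neg K(g) \lor \neg J(a) \lor \neg J(e) \lor \neg J(f))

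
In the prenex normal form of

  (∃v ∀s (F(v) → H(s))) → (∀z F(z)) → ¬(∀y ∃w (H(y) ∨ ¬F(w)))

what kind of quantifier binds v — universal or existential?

universal

First replace A → B with ¬A ∨ B.
  ¬(∃v ∀s (¬F(v) ∨ H(s))) ∨ ¬(∀z F(z)) ∨ ¬(∀y ∃w (H(y) ∨ ¬F(w)))
Move each ¬ inward, flipping quantifiers it crosses:
  (∀v ∃s (F(v) ∧ ¬H(s))) ∨ (∃z ¬F(z)) ∨ (∃y ∀w (¬H(y) ∧ F(w)))
All bound variables are already distinct, so no renaming is needed.
Finally move all quantifiers to the prefix:
  ∀v ∃s ∃z ∃y ∀w (F(v) ∧ ¬H(s) ∨ ¬F(z) ∨ ¬H(y) ∧ F(w))
The quantifier ∃v sits under an odd number of negations (counting the antecedent side of each →), so it flips to ∀v.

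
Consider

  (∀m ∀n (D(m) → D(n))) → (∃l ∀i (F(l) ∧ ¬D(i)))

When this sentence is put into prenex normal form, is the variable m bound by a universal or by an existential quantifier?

existential

Eliminate → and ↔ using ¬ and ∨.
  ¬(∀m ∀n (¬D(m) ∨ D(n))) ∨ (∃l ∀i (F(l) ∧ ¬D(i)))
Drive negations inward (¬∀x A ≡ ∃x ¬A, ¬∃x A ≡ ∀x ¬A, De Morgan for ∧/∨):
  (∃m ∃n (D(m) ∧ ¬D(n))) ∨ (∃l ∀i (F(l) ∧ ¬D(i)))
All bound variables are already distinct, so no renaming is needed.
Pull the quantifiers to the front (each side's bound variable is not free in the other side):
  ∃m ∃n ∃l ∀i (D(m) ∧ ¬D(n) ∨ F(l) ∧ ¬D(i))
The quantifier ∀m sits under an odd number of negations (counting the antecedent side of each →), so it flips to ∃m.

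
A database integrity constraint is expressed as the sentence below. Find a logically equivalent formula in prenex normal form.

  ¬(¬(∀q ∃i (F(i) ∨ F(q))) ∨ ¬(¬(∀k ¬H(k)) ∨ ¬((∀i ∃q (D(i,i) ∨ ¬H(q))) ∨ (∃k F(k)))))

Move each ¬ inward, flipping quantifiers it crosses:
  (∀q ∃i (F(i) ∨ F(q))) ∧ ((∃k H(k)) ∨ (∃i ∀q (¬D(i,i) ∧ H(q))) ∧ (∀k ¬F(k)))
Give each quantifier a distinct variable: i↦v, q↦s, k↦y.
  (∀q ∃i (F(i) ∨ F(q))) ∧ ((∃k H(k)) ∨ (∃v ∀s (¬D(v,v) ∧ H(s))) ∧ (∀y ¬F(y)))
Extract every quantifier outward, since the variables are now distinct and don't occur free across branches:
  ∀q ∃i ∃k ∃v ∀s ∀y ((F(i) ∨ F(q)) ∧ (H(k) ∨ ¬D(v,v) ∧ H(s) ∧ ¬F(y)))

∀q ∃i ∃k ∃v ∀s ∀y ((F(i) ∨ F(q)) ∧ (H(k) ∨ ¬D(v,v) ∧ H(s) ∧ ¬F(y)))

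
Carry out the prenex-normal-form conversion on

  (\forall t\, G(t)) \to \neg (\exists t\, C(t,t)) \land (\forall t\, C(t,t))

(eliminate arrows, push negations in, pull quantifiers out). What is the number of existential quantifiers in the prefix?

Rewrite implications/biconditionals: A → B as ¬A ∨ B.
  \neg (\forall t\, G(t)) \lor \neg (\exists t\, C(t,t)) \land (\forall t\, C(t,t))
Move each ¬ inward, flipping quantifiers it crosses:
  (\exists t\, \neg G(t)) \lor (\forall t\, \neg C(t,t)) \land (\forall t\, C(t,t))
Rename bound variables to avoid capture: t↦p, t↦z1.
  (\exists t\, \neg G(t)) \lor (\forall p\, \neg C(p,p)) \land (\forall z1\, C(z1,z1))
Pull the quantifiers to the front (each side's bound variable is not free in the other side):
  \exists t\, \forall p\, \forall z1\, (\neg G(t) \lor \neg C(p,p) \land C(z1,z1))
The prefix is \exists t \forall p \forall z1: 2 universal, 1 existential.

1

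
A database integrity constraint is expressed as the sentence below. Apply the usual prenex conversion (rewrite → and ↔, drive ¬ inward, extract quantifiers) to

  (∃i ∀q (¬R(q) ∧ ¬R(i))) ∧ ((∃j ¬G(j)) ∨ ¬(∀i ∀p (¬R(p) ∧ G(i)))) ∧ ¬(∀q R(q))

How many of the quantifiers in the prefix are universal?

1

Drive negations inward (¬∀x A ≡ ∃x ¬A, ¬∃x A ≡ ∀x ¬A, De Morgan for ∧/∨):
  (∃i ∀q (¬R(q) ∧ ¬R(i))) ∧ ((∃j ¬G(j)) ∨ (∃i ∃p (R(p) ∨ ¬G(i)))) ∧ (∃q ¬R(q))
Give each quantifier a distinct variable: i↦c, q↦a.
  (∃i ∀q (¬R(q) ∧ ¬R(i))) ∧ ((∃j ¬G(j)) ∨ (∃c ∃p (R(p) ∨ ¬G(c)))) ∧ (∃a ¬R(a))
Extract every quantifier outward, since the variables are now distinct and don't occur free across branches:
  ∃i ∀q ∃j ∃c ∃p ∃a (¬R(q) ∧ ¬R(i) ∧ (¬G(j) ∨ R(p) ∨ ¬G(c)) ∧ ¬R(a))
The prefix is ∃i ∀q ∃j ∃c ∃p ∃a: 1 universal, 5 existential.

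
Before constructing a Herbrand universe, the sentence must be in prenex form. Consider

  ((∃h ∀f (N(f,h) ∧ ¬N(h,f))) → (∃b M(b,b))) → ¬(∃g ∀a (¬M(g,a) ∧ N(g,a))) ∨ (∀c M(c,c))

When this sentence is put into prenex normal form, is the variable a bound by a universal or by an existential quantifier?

existential

Rewrite implications/biconditionals: A → B as ¬A ∨ B.
  ¬(¬(∃h ∀f (N(f,h) ∧ ¬N(h,f))) ∨ (∃b M(b,b))) ∨ ¬(∃g ∀a (¬M(g,a) ∧ N(g,a))) ∨ (∀c M(c,c))
Drive negations inward (¬∀x A ≡ ∃x ¬A, ¬∃x A ≡ ∀x ¬A, De Morgan for ∧/∨):
  (∃h ∀f (N(f,h) ∧ ¬N(h,f))) ∧ (∀b ¬M(b,b)) ∨ (∀g ∃a (M(g,a) ∨ ¬N(g,a))) ∨ (∀c M(c,c))
Extract every quantifier outward, since the variables are now distinct and don't occur free across branches:
  ∃h ∀f ∀b ∀g ∃a ∀c (N(f,h) ∧ ¬N(h,f) ∧ ¬M(b,b) ∨ M(g,a) ∨ ¬N(g,a) ∨ M(c,c))
The quantifier ∀a sits under an odd number of negations (counting the antecedent side of each →), so it flips to ∃a.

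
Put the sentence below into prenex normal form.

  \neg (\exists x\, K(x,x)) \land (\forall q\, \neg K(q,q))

\forall x\, \forall q\, (\neg K(x,x) \land \neg K(q,q))

Push ¬ through the quantifiers and connectives to reach negation normal form:
  (\forall x\, \neg K(x,x)) \land (\forall q\, \neg K(q,q))
Pull the quantifiers to the front (each side's bound variable is not free in the other side):
  \forall x\, \forall q\, (\neg K(x,x) \land \neg K(q,q))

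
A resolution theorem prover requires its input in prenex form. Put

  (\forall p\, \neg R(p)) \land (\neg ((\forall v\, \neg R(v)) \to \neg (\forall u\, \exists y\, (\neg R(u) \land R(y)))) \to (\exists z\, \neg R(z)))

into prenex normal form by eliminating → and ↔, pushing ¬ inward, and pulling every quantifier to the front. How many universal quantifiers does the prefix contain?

Eliminate → and ↔ using ¬ and ∨.
  (\forall p\, \neg R(p)) \land (\neg \neg (\neg (\forall v\, \neg R(v)) \lor \neg (\forall u\, \exists y\, (\neg R(u) \land R(y)))) \lor (\exists z\, \neg R(z)))
Drive negations inward (¬∀x A ≡ ∃x ¬A, ¬∃x A ≡ ∀x ¬A, De Morgan for ∧/∨):
  (\forall p\, \neg R(p)) \land ((\exists v\, R(v)) \lor (\exists u\, \forall y\, (R(u) \lor \neg R(y))) \lor (\exists z\, \neg R(z)))
All bound variables are already distinct, so no renaming is needed.
Extract every quantifier outward, since the variables are now distinct and don't occur free across branches:
  \forall p\, \exists v\, \exists u\, \forall y\, \exists z\, (\neg R(p) \land (R(v) \lor R(u) \lor \neg R(y) \lor \neg R(z)))
The prefix is \forall p \exists v \exists u \forall y \exists z: 2 universal, 3 existential.

2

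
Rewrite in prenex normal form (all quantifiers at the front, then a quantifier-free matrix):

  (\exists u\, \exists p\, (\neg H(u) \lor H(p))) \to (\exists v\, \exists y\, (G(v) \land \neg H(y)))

First replace A → B with ¬A ∨ B.
  \neg (\exists u\, \exists p\, (\neg H(u) \lor H(p))) \lor (\exists v\, \exists y\, (G(v) \land \neg H(y)))
Drive negations inward (¬∀x A ≡ ∃x ¬A, ¬∃x A ≡ ∀x ¬A, De Morgan for ∧/∨):
  (\forall u\, \forall p\, (H(u) \land \neg H(p))) \lor (\exists v\, \exists y\, (G(v) \land \neg H(y)))
All bound variables are already distinct, so no renaming is needed.
Finally move all quantifiers to the prefix:
  \forall u\, \forall p\, \exists v\, \exists y\, (H(u) \land \neg H(p) \lor G(v) \land \neg H(y))

\forall u\, \forall p\, \exists v\, \exists y\, (H(u) \land \neg H(p) \lor G(v) \land \neg H(y))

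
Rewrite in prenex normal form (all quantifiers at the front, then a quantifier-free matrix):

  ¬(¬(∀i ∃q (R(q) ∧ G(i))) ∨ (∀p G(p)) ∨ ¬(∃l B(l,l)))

Move each ¬ inward, flipping quantifiers it crosses:
  (∀i ∃q (R(q) ∧ G(i))) ∧ (∃p ¬G(p)) ∧ (∃l B(l,l))
Pull the quantifiers to the front (each side's bound variable is not free in the other side):
  ∀i ∃q ∃p ∃l (R(q) ∧ G(i) ∧ ¬G(p) ∧ B(l,l))

∀i ∃q ∃p ∃l (R(q) ∧ G(i) ∧ ¬G(p) ∧ B(l,l))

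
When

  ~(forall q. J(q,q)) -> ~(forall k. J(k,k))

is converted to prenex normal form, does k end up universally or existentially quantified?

existential

Rewrite implications/biconditionals: A → B as ¬A ∨ B.
  ~~(forall q. J(q,q)) | ~(forall k. J(k,k))
Push ¬ through the quantifiers and connectives to reach negation normal form:
  (forall q. J(q,q)) | (exists k. ~J(k,k))
Extract every quantifier outward, since the variables are now distinct and don't occur free across branches:
  forall q. exists k. (J(q,q) | ~J(k,k))
The quantifier forall k sits under an odd number of negations (counting the antecedent side of each →), so it flips to exists k.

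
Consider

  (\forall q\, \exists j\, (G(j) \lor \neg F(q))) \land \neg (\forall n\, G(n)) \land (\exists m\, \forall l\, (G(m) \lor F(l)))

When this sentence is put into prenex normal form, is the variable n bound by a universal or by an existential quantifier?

Drive negations inward (¬∀x A ≡ ∃x ¬A, ¬∃x A ≡ ∀x ¬A, De Morgan for ∧/∨):
  (\forall q\, \exists j\, (G(j) \lor \neg F(q))) \land (\exists n\, \neg G(n)) \land (\exists m\, \forall l\, (G(m) \lor F(l)))
Finally move all quantifiers to the prefix:
  \forall q\, \exists j\, \exists n\, \exists m\, \forall l\, ((G(j) \lor \neg F(q)) \land \neg G(n) \land (G(m) \lor F(l)))
The quantifier \forall n sits under an odd number of negations, so it flips to \exists n.

existential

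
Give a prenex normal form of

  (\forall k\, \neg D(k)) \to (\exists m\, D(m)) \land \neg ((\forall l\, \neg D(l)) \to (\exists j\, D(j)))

\exists k\, \exists m\, \forall l\, \forall j\, (D(k) \lor D(m) \land \neg D(l) \land \neg D(j))

Eliminate → and ↔ using ¬ and ∨.
  \neg (\forall k\, \neg D(k)) \lor (\exists m\, D(m)) \land \neg (\neg (\forall l\, \neg D(l)) \lor (\exists j\, D(j)))
Push ¬ through the quantifiers and connectives to reach negation normal form:
  (\exists k\, D(k)) \lor (\exists m\, D(m)) \land (\forall l\, \neg D(l)) \land (\forall j\, \neg D(j))
All bound variables are already distinct, so no renaming is needed.
Finally move all quantifiers to the prefix:
  \exists k\, \exists m\, \forall l\, \forall j\, (D(k) \lor D(m) \land \neg D(l) \land \neg D(j))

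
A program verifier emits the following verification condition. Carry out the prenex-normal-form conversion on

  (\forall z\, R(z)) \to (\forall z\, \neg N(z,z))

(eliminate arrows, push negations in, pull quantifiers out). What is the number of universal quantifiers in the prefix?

1

Rewrite implications/biconditionals: A → B as ¬A ∨ B.
  \neg (\forall z\, R(z)) \lor (\forall z\, \neg N(z,z))
Move each ¬ inward, flipping quantifiers it crosses:
  (\exists z\, \neg R(z)) \lor (\forall z\, \neg N(z,z))
Rename bound variables to avoid capture: z↦b.
  (\exists z\, \neg R(z)) \lor (\forall b\, \neg N(b,b))
Pull the quantifiers to the front (each side's bound variable is not free in the other side):
  \exists z\, \forall b\, (\neg R(z) \lor \neg N(b,b))
The prefix is \exists z \forall b: 1 universal, 1 existential.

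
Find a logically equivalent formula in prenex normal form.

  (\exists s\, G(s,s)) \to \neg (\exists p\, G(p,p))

\forall s\, \forall p\, (\neg G(s,s) \lor \neg G(p,p))

Rewrite implications/biconditionals: A → B as ¬A ∨ B.
  \neg (\exists s\, G(s,s)) \lor \neg (\exists p\, G(p,p))
Move each ¬ inward, flipping quantifiers it crosses:
  (\forall s\, \neg G(s,s)) \lor (\forall p\, \neg G(p,p))
Extract every quantifier outward, since the variables are now distinct and don't occur free across branches:
  \forall s\, \forall p\, (\neg G(s,s) \lor \neg G(p,p))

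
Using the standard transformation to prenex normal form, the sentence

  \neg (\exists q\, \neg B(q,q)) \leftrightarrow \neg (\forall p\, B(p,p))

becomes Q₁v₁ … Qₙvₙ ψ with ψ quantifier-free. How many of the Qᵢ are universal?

Eliminate → and ↔ using ¬ and ∨; A ↔ B as (¬A ∨ B) ∧ (¬B ∨ A).
  (\neg \neg (\exists q\, \neg B(q,q)) \lor \neg (\forall p\, B(p,p))) \land (\neg \neg (\forall p\, B(p,p)) \lor \neg (\exists q\, \neg B(q,q)))
Drive negations inward (¬∀x A ≡ ∃x ¬A, ¬∃x A ≡ ∀x ¬A, De Morgan for ∧/∨):
  ((\exists q\, \neg B(q,q)) \lor (\exists p\, \neg B(p,p))) \land ((\forall p\, B(p,p)) \lor (\forall q\, B(q,q)))
Standardize variables apart so no two quantifiers bind the same name: p↦x, q↦x1.
  ((\exists q\, \neg B(q,q)) \lor (\exists p\, \neg B(p,p))) \land ((\forall x\, B(x,x)) \lor (\forall x1\, B(x1,x1)))
Finally move all quantifiers to the prefix:
  \exists q\, \exists p\, \forall x\, \forall x1\, ((\neg B(q,q) \lor \neg B(p,p)) \land (B(x,x) \lor B(x1,x1)))
The prefix is \exists q \exists p \forall x \forall x1: 2 universal, 2 existential.

2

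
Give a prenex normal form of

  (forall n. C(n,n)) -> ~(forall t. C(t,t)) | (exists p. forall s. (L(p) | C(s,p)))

exists n. exists t. exists p. forall s. (~C(n,n) | ~C(t,t) | L(p) | C(s,p))

Rewrite implications/biconditionals: A → B as ¬A ∨ B.
  ~(forall n. C(n,n)) | ~(forall t. C(t,t)) | (exists p. forall s. (L(p) | C(s,p)))
Drive negations inward (¬∀x A ≡ ∃x ¬A, ¬∃x A ≡ ∀x ¬A, De Morgan for ∧/∨):
  (exists n. ~C(n,n)) | (exists t. ~C(t,t)) | (exists p. forall s. (L(p) | C(s,p)))
All bound variables are already distinct, so no renaming is needed.
Finally move all quantifiers to the prefix:
  exists n. exists t. exists p. forall s. (~C(n,n) | ~C(t,t) | L(p) | C(s,p))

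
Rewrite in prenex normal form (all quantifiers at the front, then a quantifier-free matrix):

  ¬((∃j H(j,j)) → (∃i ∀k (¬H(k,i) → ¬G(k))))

∃j ∀i ∃k (H(j,j) ∧ ¬H(k,i) ∧ G(k))

Rewrite implications/biconditionals: A → B as ¬A ∨ B.
  ¬(¬(∃j H(j,j)) ∨ (∃i ∀k (¬¬H(k,i) ∨ ¬G(k))))
Drive negations inward (¬∀x A ≡ ∃x ¬A, ¬∃x A ≡ ∀x ¬A, De Morgan for ∧/∨):
  (∃j H(j,j)) ∧ (∀i ∃k (¬H(k,i) ∧ G(k)))
All bound variables are already distinct, so no renaming is needed.
Pull the quantifiers to the front (each side's bound variable is not free in the other side):
  ∃j ∀i ∃k (H(j,j) ∧ ¬H(k,i) ∧ G(k))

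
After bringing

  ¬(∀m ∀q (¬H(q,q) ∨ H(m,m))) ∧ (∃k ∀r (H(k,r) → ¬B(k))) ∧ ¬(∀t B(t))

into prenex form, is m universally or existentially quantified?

Rewrite implications/biconditionals: A → B as ¬A ∨ B.
  ¬(∀m ∀q (¬H(q,q) ∨ H(m,m))) ∧ (∃k ∀r (¬H(k,r) ∨ ¬B(k))) ∧ ¬(∀t B(t))
Push ¬ through the quantifiers and connectives to reach negation normal form:
  (∃m ∃q (H(q,q) ∧ ¬H(m,m))) ∧ (∃k ∀r (¬H(k,r) ∨ ¬B(k))) ∧ (∃t ¬B(t))
All bound variables are already distinct, so no renaming is needed.
Finally move all quantifiers to the prefix:
  ∃m ∃q ∃k ∀r ∃t (H(q,q) ∧ ¬H(m,m) ∧ (¬H(k,r) ∨ ¬B(k)) ∧ ¬B(t))
The quantifier ∀m sits under an odd number of negations (counting the antecedent side of each →), so it flips to ∃m.

existential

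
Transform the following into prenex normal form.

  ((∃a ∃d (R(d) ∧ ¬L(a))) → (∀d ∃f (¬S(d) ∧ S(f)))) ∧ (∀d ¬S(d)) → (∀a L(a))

∃a ∃d ∃v1 ∀f ∃y ∀x (R(d) ∧ ¬L(a) ∧ (S(v1) ∨ ¬S(f)) ∨ S(y) ∨ L(x))

Rewrite implications/biconditionals: A → B as ¬A ∨ B.
  ¬((¬(∃a ∃d (R(d) ∧ ¬L(a))) ∨ (∀d ∃f (¬S(d) ∧ S(f)))) ∧ (∀d ¬S(d))) ∨ (∀a L(a))
Drive negations inward (¬∀x A ≡ ∃x ¬A, ¬∃x A ≡ ∀x ¬A, De Morgan for ∧/∨):
  (∃a ∃d (R(d) ∧ ¬L(a))) ∧ (∃d ∀f (S(d) ∨ ¬S(f))) ∨ (∃d S(d)) ∨ (∀a L(a))
Rename bound variables to avoid capture: d↦v1, d↦y, a↦x.
  (∃a ∃d (R(d) ∧ ¬L(a))) ∧ (∃v1 ∀f (S(v1) ∨ ¬S(f))) ∨ (∃y S(y)) ∨ (∀x L(x))
Pull the quantifiers to the front (each side's bound variable is not free in the other side):
  ∃a ∃d ∃v1 ∀f ∃y ∀x (R(d) ∧ ¬L(a) ∧ (S(v1) ∨ ¬S(f)) ∨ S(y) ∨ L(x))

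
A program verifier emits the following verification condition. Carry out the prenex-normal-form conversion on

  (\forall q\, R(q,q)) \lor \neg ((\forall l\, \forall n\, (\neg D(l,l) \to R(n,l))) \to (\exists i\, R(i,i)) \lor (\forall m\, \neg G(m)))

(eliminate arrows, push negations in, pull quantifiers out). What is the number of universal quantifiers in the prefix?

4

First replace A → B with ¬A ∨ B.
  (\forall q\, R(q,q)) \lor \neg (\neg (\forall l\, \forall n\, (\neg \neg D(l,l) \lor R(n,l))) \lor (\exists i\, R(i,i)) \lor (\forall m\, \neg G(m)))
Push ¬ through the quantifiers and connectives to reach negation normal form:
  (\forall q\, R(q,q)) \lor (\forall l\, \forall n\, (D(l,l) \lor R(n,l))) \land (\forall i\, \neg R(i,i)) \land (\exists m\, G(m))
All bound variables are already distinct, so no renaming is needed.
Finally move all quantifiers to the prefix:
  \forall q\, \forall l\, \forall n\, \forall i\, \exists m\, (R(q,q) \lor (D(l,l) \lor R(n,l)) \land \neg R(i,i) \land G(m))
The prefix is \forall q \forall l \forall n \forall i \exists m: 4 universal, 1 existential.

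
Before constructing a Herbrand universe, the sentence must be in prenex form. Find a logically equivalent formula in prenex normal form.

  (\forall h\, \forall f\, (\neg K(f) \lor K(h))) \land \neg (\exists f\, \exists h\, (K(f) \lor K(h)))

\forall h\, \forall f\, \forall c\, \forall z\, ((\neg K(f) \lor K(h)) \land \neg K(c) \land \neg K(z))

Drive negations inward (¬∀x A ≡ ∃x ¬A, ¬∃x A ≡ ∀x ¬A, De Morgan for ∧/∨):
  (\forall h\, \forall f\, (\neg K(f) \lor K(h))) \land (\forall f\, \forall h\, (\neg K(f) \land \neg K(h)))
Standardize variables apart so no two quantifiers bind the same name: f↦c, h↦z.
  (\forall h\, \forall f\, (\neg K(f) \lor K(h))) \land (\forall c\, \forall z\, (\neg K(c) \land \neg K(z)))
Extract every quantifier outward, since the variables are now distinct and don't occur free across branches:
  \forall h\, \forall f\, \forall c\, \forall z\, ((\neg K(f) \lor K(h)) \land \neg K(c) \land \neg K(z))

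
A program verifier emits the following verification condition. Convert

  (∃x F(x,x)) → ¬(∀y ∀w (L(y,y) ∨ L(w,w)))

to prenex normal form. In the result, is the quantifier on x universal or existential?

universal

First replace A → B with ¬A ∨ B.
  ¬(∃x F(x,x)) ∨ ¬(∀y ∀w (L(y,y) ∨ L(w,w)))
Move each ¬ inward, flipping quantifiers it crosses:
  (∀x ¬F(x,x)) ∨ (∃y ∃w (¬L(y,y) ∧ ¬L(w,w)))
All bound variables are already distinct, so no renaming is needed.
Finally move all quantifiers to the prefix:
  ∀x ∃y ∃w (¬F(x,x) ∨ ¬L(y,y) ∧ ¬L(w,w))
The quantifier ∃x sits under an odd number of negations (counting the antecedent side of each →), so it flips to ∀x.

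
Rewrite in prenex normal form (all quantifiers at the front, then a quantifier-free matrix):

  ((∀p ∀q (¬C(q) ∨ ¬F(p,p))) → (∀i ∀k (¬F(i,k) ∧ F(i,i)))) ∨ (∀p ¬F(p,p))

∃p ∃q ∀i ∀k ∀y1 (C(q) ∧ F(p,p) ∨ ¬F(i,k) ∧ F(i,i) ∨ ¬F(y1,y1))

Eliminate → and ↔ using ¬ and ∨.
  ¬(∀p ∀q (¬C(q) ∨ ¬F(p,p))) ∨ (∀i ∀k (¬F(i,k) ∧ F(i,i))) ∨ (∀p ¬F(p,p))
Push ¬ through the quantifiers and connectives to reach negation normal form:
  (∃p ∃q (C(q) ∧ F(p,p))) ∨ (∀i ∀k (¬F(i,k) ∧ F(i,i))) ∨ (∀p ¬F(p,p))
Standardize variables apart so no two quantifiers bind the same name: p↦y1.
  (∃p ∃q (C(q) ∧ F(p,p))) ∨ (∀i ∀k (¬F(i,k) ∧ F(i,i))) ∨ (∀y1 ¬F(y1,y1))
Finally move all quantifiers to the prefix:
  ∃p ∃q ∀i ∀k ∀y1 (C(q) ∧ F(p,p) ∨ ¬F(i,k) ∧ F(i,i) ∨ ¬F(y1,y1))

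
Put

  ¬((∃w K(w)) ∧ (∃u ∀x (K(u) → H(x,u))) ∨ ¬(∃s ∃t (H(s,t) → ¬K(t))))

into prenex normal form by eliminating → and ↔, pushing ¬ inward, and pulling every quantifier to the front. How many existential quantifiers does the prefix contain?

3

First replace A → B with ¬A ∨ B.
  ¬((∃w K(w)) ∧ (∃u ∀x (¬K(u) ∨ H(x,u))) ∨ ¬(∃s ∃t (¬H(s,t) ∨ ¬K(t))))
Drive negations inward (¬∀x A ≡ ∃x ¬A, ¬∃x A ≡ ∀x ¬A, De Morgan for ∧/∨):
  ((∀w ¬K(w)) ∨ (∀u ∃x (K(u) ∧ ¬H(x,u)))) ∧ (∃s ∃t (¬H(s,t) ∨ ¬K(t)))
All bound variables are already distinct, so no renaming is needed.
Extract every quantifier outward, since the variables are now distinct and don't occur free across branches:
  ∀w ∀u ∃x ∃s ∃t ((¬K(w) ∨ K(u) ∧ ¬H(x,u)) ∧ (¬H(s,t) ∨ ¬K(t)))
The prefix is ∀w ∀u ∃x ∃s ∃t: 2 universal, 3 existential.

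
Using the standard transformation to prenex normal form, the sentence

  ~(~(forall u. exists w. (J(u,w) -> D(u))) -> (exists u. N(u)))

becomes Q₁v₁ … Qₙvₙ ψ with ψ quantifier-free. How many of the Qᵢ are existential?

Eliminate → and ↔ using ¬ and ∨.
  ~(~~(forall u. exists w. (~J(u,w) | D(u))) | (exists u. N(u)))
Move each ¬ inward, flipping quantifiers it crosses:
  (exists u. forall w. (J(u,w) & ~D(u))) & (forall u. ~N(u))
Rename bound variables to avoid capture: u↦v1.
  (exists u. forall w. (J(u,w) & ~D(u))) & (forall v1. ~N(v1))
Pull the quantifiers to the front (each side's bound variable is not free in the other side):
  exists u. forall w. forall v1. (J(u,w) & ~D(u) & ~N(v1))
The prefix is exists u forall w forall v1: 2 universal, 1 existential.

1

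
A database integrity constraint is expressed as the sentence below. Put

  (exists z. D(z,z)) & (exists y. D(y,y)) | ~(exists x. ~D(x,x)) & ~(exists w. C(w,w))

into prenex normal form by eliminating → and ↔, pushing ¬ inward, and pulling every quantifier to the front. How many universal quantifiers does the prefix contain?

2

Push ¬ through the quantifiers and connectives to reach negation normal form:
  (exists z. D(z,z)) & (exists y. D(y,y)) | (forall x. D(x,x)) & (forall w. ~C(w,w))
All bound variables are already distinct, so no renaming is needed.
Extract every quantifier outward, since the variables are now distinct and don't occur free across branches:
  exists z. exists y. forall x. forall w. (D(z,z) & D(y,y) | D(x,x) & ~C(w,w))
The prefix is exists z exists y forall x forall w: 2 universal, 2 existential.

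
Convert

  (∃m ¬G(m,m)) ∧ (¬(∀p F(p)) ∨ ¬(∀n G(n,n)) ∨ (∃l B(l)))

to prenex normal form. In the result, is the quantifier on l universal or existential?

existential

Push ¬ through the quantifiers and connectives to reach negation normal form:
  (∃m ¬G(m,m)) ∧ ((∃p ¬F(p)) ∨ (∃n ¬G(n,n)) ∨ (∃l B(l)))
All bound variables are already distinct, so no renaming is needed.
Extract every quantifier outward, since the variables are now distinct and don't occur free across branches:
  ∃m ∃p ∃n ∃l (¬G(m,m) ∧ (¬F(p) ∨ ¬G(n,n) ∨ B(l)))
The quantifier ∃l sits under an even number of negations, so it remains existential.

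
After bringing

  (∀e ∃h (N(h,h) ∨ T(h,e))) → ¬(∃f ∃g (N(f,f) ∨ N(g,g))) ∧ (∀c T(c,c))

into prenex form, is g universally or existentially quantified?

universal

First replace A → B with ¬A ∨ B.
  ¬(∀e ∃h (N(h,h) ∨ T(h,e))) ∨ ¬(∃f ∃g (N(f,f) ∨ N(g,g))) ∧ (∀c T(c,c))
Push ¬ through the quantifiers and connectives to reach negation normal form:
  (∃e ∀h (¬N(h,h) ∧ ¬T(h,e))) ∨ (∀f ∀g (¬N(f,f) ∧ ¬N(g,g))) ∧ (∀c T(c,c))
Extract every quantifier outward, since the variables are now distinct and don't occur free across branches:
  ∃e ∀h ∀f ∀g ∀c (¬N(h,h) ∧ ¬T(h,e) ∨ ¬N(f,f) ∧ ¬N(g,g) ∧ T(c,c))
The quantifier ∃g sits under an odd number of negations (counting the antecedent side of each →), so it flips to ∀g.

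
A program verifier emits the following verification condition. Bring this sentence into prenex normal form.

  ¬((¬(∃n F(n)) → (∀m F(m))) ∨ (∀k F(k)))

Rewrite implications/biconditionals: A → B as ¬A ∨ B.
  ¬(¬¬(∃n F(n)) ∨ (∀m F(m)) ∨ (∀k F(k)))
Push ¬ through the quantifiers and connectives to reach negation normal form:
  (∀n ¬F(n)) ∧ (∃m ¬F(m)) ∧ (∃k ¬F(k))
All bound variables are already distinct, so no renaming is needed.
Pull the quantifiers to the front (each side's bound variable is not free in the other side):
  ∀n ∃m ∃k (¬F(n) ∧ ¬F(m) ∧ ¬F(k))

∀n ∃m ∃k (¬F(n) ∧ ¬F(m) ∧ ¬F(k))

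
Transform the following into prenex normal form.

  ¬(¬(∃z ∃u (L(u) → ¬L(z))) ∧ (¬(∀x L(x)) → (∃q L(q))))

∃z ∃u ∃x ∀q (¬L(u) ∨ ¬L(z) ∨ ¬L(x) ∧ ¬L(q))

Rewrite implications/biconditionals: A → B as ¬A ∨ B.
  ¬(¬(∃z ∃u (¬L(u) ∨ ¬L(z))) ∧ (¬¬(∀x L(x)) ∨ (∃q L(q))))
Push ¬ through the quantifiers and connectives to reach negation normal form:
  (∃z ∃u (¬L(u) ∨ ¬L(z))) ∨ (∃x ¬L(x)) ∧ (∀q ¬L(q))
Extract every quantifier outward, since the variables are now distinct and don't occur free across branches:
  ∃z ∃u ∃x ∀q (¬L(u) ∨ ¬L(z) ∨ ¬L(x) ∧ ¬L(q))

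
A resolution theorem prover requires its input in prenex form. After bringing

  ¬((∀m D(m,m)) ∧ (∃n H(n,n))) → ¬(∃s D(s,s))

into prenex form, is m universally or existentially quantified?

universal

First replace A → B with ¬A ∨ B.
  ¬¬((∀m D(m,m)) ∧ (∃n H(n,n))) ∨ ¬(∃s D(s,s))
Move each ¬ inward, flipping quantifiers it crosses:
  (∀m D(m,m)) ∧ (∃n H(n,n)) ∨ (∀s ¬D(s,s))
Finally move all quantifiers to the prefix:
  ∀m ∃n ∀s (D(m,m) ∧ H(n,n) ∨ ¬D(s,s))
The quantifier ∀m sits under an even number of negations (counting the antecedent side of each →), so it remains universal.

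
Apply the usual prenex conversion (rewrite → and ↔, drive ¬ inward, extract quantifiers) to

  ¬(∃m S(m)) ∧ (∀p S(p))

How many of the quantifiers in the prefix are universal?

2

Drive negations inward (¬∀x A ≡ ∃x ¬A, ¬∃x A ≡ ∀x ¬A, De Morgan for ∧/∨):
  (∀m ¬S(m)) ∧ (∀p S(p))
Finally move all quantifiers to the prefix:
  ∀m ∀p (¬S(m) ∧ S(p))
The prefix is ∀m ∀p: 2 universal, 0 existential.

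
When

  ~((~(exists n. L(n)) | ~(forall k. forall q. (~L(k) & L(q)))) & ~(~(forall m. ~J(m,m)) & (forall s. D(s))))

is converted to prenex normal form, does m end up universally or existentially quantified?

Drive negations inward (¬∀x A ≡ ∃x ¬A, ¬∃x A ≡ ∀x ¬A, De Morgan for ∧/∨):
  (exists n. L(n)) & (forall k. forall q. (~L(k) & L(q))) | (exists m. J(m,m)) & (forall s. D(s))
Pull the quantifiers to the front (each side's bound variable is not free in the other side):
  exists n. forall k. forall q. exists m. forall s. (L(n) & ~L(k) & L(q) | J(m,m) & D(s))
The quantifier forall m sits under an odd number of negations, so it flips to exists m.

existential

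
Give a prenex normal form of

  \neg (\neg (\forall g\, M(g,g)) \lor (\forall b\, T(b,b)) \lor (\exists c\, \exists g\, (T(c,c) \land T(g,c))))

Move each ¬ inward, flipping quantifiers it crosses:
  (\forall g\, M(g,g)) \land (\exists b\, \neg T(b,b)) \land (\forall c\, \forall g\, (\neg T(c,c) \lor \neg T(g,c)))
Give each quantifier a distinct variable: g↦x.
  (\forall g\, M(g,g)) \land (\exists b\, \neg T(b,b)) \land (\forall c\, \forall x\, (\neg T(c,c) \lor \neg T(x,c)))
Pull the quantifiers to the front (each side's bound variable is not free in the other side):
  \forall g\, \exists b\, \forall c\, \forall x\, (M(g,g) \land \neg T(b,b) \land (\neg T(c,c) \lor \neg T(x,c)))

\forall g\, \exists b\, \forall c\, \forall x\, (M(g,g) \land \neg T(b,b) \land (\neg T(c,c) \lor \neg T(x,c)))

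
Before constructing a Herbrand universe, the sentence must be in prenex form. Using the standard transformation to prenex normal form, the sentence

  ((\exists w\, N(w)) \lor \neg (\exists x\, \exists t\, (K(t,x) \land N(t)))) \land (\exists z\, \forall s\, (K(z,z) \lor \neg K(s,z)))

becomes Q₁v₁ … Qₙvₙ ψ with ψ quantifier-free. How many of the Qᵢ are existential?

2

Drive negations inward (¬∀x A ≡ ∃x ¬A, ¬∃x A ≡ ∀x ¬A, De Morgan for ∧/∨):
  ((\exists w\, N(w)) \lor (\forall x\, \forall t\, (\neg K(t,x) \lor \neg N(t)))) \land (\exists z\, \forall s\, (K(z,z) \lor \neg K(s,z)))
All bound variables are already distinct, so no renaming is needed.
Finally move all quantifiers to the prefix:
  \exists w\, \forall x\, \forall t\, \exists z\, \forall s\, ((N(w) \lor \neg K(t,x) \lor \neg N(t)) \land (K(z,z) \lor \neg K(s,z)))
The prefix is \exists w \forall x \forall t \exists z \forall s: 3 universal, 2 existential.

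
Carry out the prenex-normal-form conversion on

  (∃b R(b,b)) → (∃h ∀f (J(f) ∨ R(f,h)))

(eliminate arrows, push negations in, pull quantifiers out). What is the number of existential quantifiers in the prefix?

First replace A → B with ¬A ∨ B.
  ¬(∃b R(b,b)) ∨ (∃h ∀f (J(f) ∨ R(f,h)))
Drive negations inward (¬∀x A ≡ ∃x ¬A, ¬∃x A ≡ ∀x ¬A, De Morgan for ∧/∨):
  (∀b ¬R(b,b)) ∨ (∃h ∀f (J(f) ∨ R(f,h)))
All bound variables are already distinct, so no renaming is needed.
Finally move all quantifiers to the prefix:
  ∀b ∃h ∀f (¬R(b,b) ∨ J(f) ∨ R(f,h))
The prefix is ∀b ∃h ∀f: 2 universal, 1 existential.

1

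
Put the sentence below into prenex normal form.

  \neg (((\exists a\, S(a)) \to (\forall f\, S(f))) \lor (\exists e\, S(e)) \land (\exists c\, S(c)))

First replace A → B with ¬A ∨ B.
  \neg (\neg (\exists a\, S(a)) \lor (\forall f\, S(f)) \lor (\exists e\, S(e)) \land (\exists c\, S(c)))
Move each ¬ inward, flipping quantifiers it crosses:
  (\exists a\, S(a)) \land (\exists f\, \neg S(f)) \land ((\forall e\, \neg S(e)) \lor (\forall c\, \neg S(c)))
All bound variables are already distinct, so no renaming is needed.
Finally move all quantifiers to the prefix:
  \exists a\, \exists f\, \forall e\, \forall c\, (S(a) \land \neg S(f) \land (\neg S(e) \lor \neg S(c)))

\exists a\, \exists f\, \forall e\, \forall c\, (S(a) \land \neg S(f) \land (\neg S(e) \lor \neg S(c)))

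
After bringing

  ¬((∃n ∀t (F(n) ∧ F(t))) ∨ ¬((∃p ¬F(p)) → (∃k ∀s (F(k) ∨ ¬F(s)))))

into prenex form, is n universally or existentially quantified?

First replace A → B with ¬A ∨ B.
  ¬((∃n ∀t (F(n) ∧ F(t))) ∨ ¬(¬(∃p ¬F(p)) ∨ (∃k ∀s (F(k) ∨ ¬F(s)))))
Push ¬ through the quantifiers and connectives to reach negation normal form:
  (∀n ∃t (¬F(n) ∨ ¬F(t))) ∧ ((∀p F(p)) ∨ (∃k ∀s (F(k) ∨ ¬F(s))))
Pull the quantifiers to the front (each side's bound variable is not free in the other side):
  ∀n ∃t ∀p ∃k ∀s ((¬F(n) ∨ ¬F(t)) ∧ (F(p) ∨ F(k) ∨ ¬F(s)))
The quantifier ∃n sits under an odd number of negations (counting the antecedent side of each →), so it flips to ∀n.

universal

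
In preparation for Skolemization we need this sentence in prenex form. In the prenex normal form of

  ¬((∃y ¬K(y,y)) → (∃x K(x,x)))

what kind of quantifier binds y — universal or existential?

Rewrite implications/biconditionals: A → B as ¬A ∨ B.
  ¬(¬(∃y ¬K(y,y)) ∨ (∃x K(x,x)))
Move each ¬ inward, flipping quantifiers it crosses:
  (∃y ¬K(y,y)) ∧ (∀x ¬K(x,x))
Extract every quantifier outward, since the variables are now distinct and don't occur free across branches:
  ∃y ∀x (¬K(y,y) ∧ ¬K(x,x))
The quantifier ∃y sits under an even number of negations (counting the antecedent side of each →), so it remains existential.

existential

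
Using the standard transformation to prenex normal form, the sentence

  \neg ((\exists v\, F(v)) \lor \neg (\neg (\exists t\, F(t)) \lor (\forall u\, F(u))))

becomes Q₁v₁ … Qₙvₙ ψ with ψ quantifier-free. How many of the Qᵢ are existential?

Push ¬ through the quantifiers and connectives to reach negation normal form:
  (\forall v\, \neg F(v)) \land ((\forall t\, \neg F(t)) \lor (\forall u\, F(u)))
All bound variables are already distinct, so no renaming is needed.
Finally move all quantifiers to the prefix:
  \forall v\, \forall t\, \forall u\, (\neg F(v) \land (\neg F(t) \lor F(u)))
The prefix is \forall v \forall t \forall u: 3 universal, 0 existential.

0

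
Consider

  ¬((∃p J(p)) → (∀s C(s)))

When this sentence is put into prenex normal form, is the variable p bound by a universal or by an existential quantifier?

existential

Rewrite implications/biconditionals: A → B as ¬A ∨ B.
  ¬(¬(∃p J(p)) ∨ (∀s C(s)))
Move each ¬ inward, flipping quantifiers it crosses:
  (∃p J(p)) ∧ (∃s ¬C(s))
All bound variables are already distinct, so no renaming is needed.
Extract every quantifier outward, since the variables are now distinct and don't occur free across branches:
  ∃p ∃s (J(p) ∧ ¬C(s))
The quantifier ∃p sits under an even number of negations (counting the antecedent side of each →), so it remains existential.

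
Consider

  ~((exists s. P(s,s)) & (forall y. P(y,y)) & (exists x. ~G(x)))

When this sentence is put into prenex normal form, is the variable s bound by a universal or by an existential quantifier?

universal

Push ¬ through the quantifiers and connectives to reach negation normal form:
  (forall s. ~P(s,s)) | (exists y. ~P(y,y)) | (forall x. G(x))
All bound variables are already distinct, so no renaming is needed.
Extract every quantifier outward, since the variables are now distinct and don't occur free across branches:
  forall s. exists y. forall x. (~P(s,s) | ~P(y,y) | G(x))
The quantifier exists s sits under an odd number of negations, so it flips to forall s.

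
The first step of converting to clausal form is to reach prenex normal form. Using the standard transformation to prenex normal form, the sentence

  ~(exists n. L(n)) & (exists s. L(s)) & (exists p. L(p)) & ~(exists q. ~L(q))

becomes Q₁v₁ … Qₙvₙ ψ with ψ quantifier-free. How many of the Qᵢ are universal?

2

Move each ¬ inward, flipping quantifiers it crosses:
  (forall n. ~L(n)) & (exists s. L(s)) & (exists p. L(p)) & (forall q. L(q))
Extract every quantifier outward, since the variables are now distinct and don't occur free across branches:
  forall n. exists s. exists p. forall q. (~L(n) & L(s) & L(p) & L(q))
The prefix is forall n exists s exists p forall q: 2 universal, 2 existential.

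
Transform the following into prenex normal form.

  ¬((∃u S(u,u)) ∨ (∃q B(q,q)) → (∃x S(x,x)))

Rewrite implications/biconditionals: A → B as ¬A ∨ B.
  ¬(¬((∃u S(u,u)) ∨ (∃q B(q,q))) ∨ (∃x S(x,x)))
Drive negations inward (¬∀x A ≡ ∃x ¬A, ¬∃x A ≡ ∀x ¬A, De Morgan for ∧/∨):
  ((∃u S(u,u)) ∨ (∃q B(q,q))) ∧ (∀x ¬S(x,x))
Finally move all quantifiers to the prefix:
  ∃u ∃q ∀x ((S(u,u) ∨ B(q,q)) ∧ ¬S(x,x))

∃u ∃q ∀x ((S(u,u) ∨ B(q,q)) ∧ ¬S(x,x))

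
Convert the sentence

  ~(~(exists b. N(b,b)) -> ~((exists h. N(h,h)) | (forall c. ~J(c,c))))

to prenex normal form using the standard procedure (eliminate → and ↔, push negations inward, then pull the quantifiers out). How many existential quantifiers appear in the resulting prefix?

1

First replace A → B with ¬A ∨ B.
  ~(~~(exists b. N(b,b)) | ~((exists h. N(h,h)) | (forall c. ~J(c,c))))
Drive negations inward (¬∀x A ≡ ∃x ¬A, ¬∃x A ≡ ∀x ¬A, De Morgan for ∧/∨):
  (forall b. ~N(b,b)) & ((exists h. N(h,h)) | (forall c. ~J(c,c)))
All bound variables are already distinct, so no renaming is needed.
Pull the quantifiers to the front (each side's bound variable is not free in the other side):
  forall b. exists h. forall c. (~N(b,b) & (N(h,h) | ~J(c,c)))
The prefix is forall b exists h forall c: 2 universal, 1 existential.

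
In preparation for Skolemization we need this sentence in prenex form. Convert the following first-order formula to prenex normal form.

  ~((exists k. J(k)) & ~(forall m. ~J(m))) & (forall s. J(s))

Drive negations inward (¬∀x A ≡ ∃x ¬A, ¬∃x A ≡ ∀x ¬A, De Morgan for ∧/∨):
  ((forall k. ~J(k)) | (forall m. ~J(m))) & (forall s. J(s))
All bound variables are already distinct, so no renaming is needed.
Finally move all quantifiers to the prefix:
  forall k. forall m. forall s. ((~J(k) | ~J(m)) & J(s))

forall k. forall m. forall s. ((~J(k) | ~J(m)) & J(s))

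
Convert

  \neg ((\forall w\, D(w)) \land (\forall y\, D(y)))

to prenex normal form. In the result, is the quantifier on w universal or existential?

existential

Move each ¬ inward, flipping quantifiers it crosses:
  (\exists w\, \neg D(w)) \lor (\exists y\, \neg D(y))
All bound variables are already distinct, so no renaming is needed.
Extract every quantifier outward, since the variables are now distinct and don't occur free across branches:
  \exists w\, \exists y\, (\neg D(w) \lor \neg D(y))
The quantifier \forall w sits under an odd number of negations, so it flips to \exists w.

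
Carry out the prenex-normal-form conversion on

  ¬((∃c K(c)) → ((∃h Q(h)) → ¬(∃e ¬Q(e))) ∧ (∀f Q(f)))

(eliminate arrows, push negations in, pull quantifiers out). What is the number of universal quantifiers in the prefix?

0

Rewrite implications/biconditionals: A → B as ¬A ∨ B.
  ¬(¬(∃c K(c)) ∨ (¬(∃h Q(h)) ∨ ¬(∃e ¬Q(e))) ∧ (∀f Q(f)))
Drive negations inward (¬∀x A ≡ ∃x ¬A, ¬∃x A ≡ ∀x ¬A, De Morgan for ∧/∨):
  (∃c K(c)) ∧ ((∃h Q(h)) ∧ (∃e ¬Q(e)) ∨ (∃f ¬Q(f)))
All bound variables are already distinct, so no renaming is needed.
Extract every quantifier outward, since the variables are now distinct and don't occur free across branches:
  ∃c ∃h ∃e ∃f (K(c) ∧ (Q(h) ∧ ¬Q(e) ∨ ¬Q(f)))
The prefix is ∃c ∃h ∃e ∃f: 0 universal, 4 existential.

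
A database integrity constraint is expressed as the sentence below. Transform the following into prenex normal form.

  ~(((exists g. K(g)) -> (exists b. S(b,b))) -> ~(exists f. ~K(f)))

First replace A → B with ¬A ∨ B.
  ~(~(~(exists g. K(g)) | (exists b. S(b,b))) | ~(exists f. ~K(f)))
Push ¬ through the quantifiers and connectives to reach negation normal form:
  ((forall g. ~K(g)) | (exists b. S(b,b))) & (exists f. ~K(f))
All bound variables are already distinct, so no renaming is needed.
Finally move all quantifiers to the prefix:
  forall g. exists b. exists f. ((~K(g) | S(b,b)) & ~K(f))

forall g. exists b. exists f. ((~K(g) | S(b,b)) & ~K(f))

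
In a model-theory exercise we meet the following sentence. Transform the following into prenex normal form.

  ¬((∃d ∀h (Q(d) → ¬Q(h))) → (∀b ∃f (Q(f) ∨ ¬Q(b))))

∃d ∀h ∃b ∀f ((¬Q(d) ∨ ¬Q(h)) ∧ ¬Q(f) ∧ Q(b))

Rewrite implications/biconditionals: A → B as ¬A ∨ B.
  ¬(¬(∃d ∀h (¬Q(d) ∨ ¬Q(h))) ∨ (∀b ∃f (Q(f) ∨ ¬Q(b))))
Move each ¬ inward, flipping quantifiers it crosses:
  (∃d ∀h (¬Q(d) ∨ ¬Q(h))) ∧ (∃b ∀f (¬Q(f) ∧ Q(b)))
All bound variables are already distinct, so no renaming is needed.
Finally move all quantifiers to the prefix:
  ∃d ∀h ∃b ∀f ((¬Q(d) ∨ ¬Q(h)) ∧ ¬Q(f) ∧ Q(b))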